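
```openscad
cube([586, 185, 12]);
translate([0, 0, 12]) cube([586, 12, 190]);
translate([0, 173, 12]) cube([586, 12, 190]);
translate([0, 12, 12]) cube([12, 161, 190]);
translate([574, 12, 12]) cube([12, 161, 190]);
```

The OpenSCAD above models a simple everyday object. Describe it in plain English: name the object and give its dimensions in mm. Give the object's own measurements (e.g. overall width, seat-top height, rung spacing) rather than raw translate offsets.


An open-topped rectangular box: outside dimensions 586×185×202 mm, with a uniform wall and base thickness of 12 mm. The base is a full 586×185 slab on the floor; four walls sit on top of the base. The front and back walls (the −y and +y sides) span the full width; the two side walls fit between them.


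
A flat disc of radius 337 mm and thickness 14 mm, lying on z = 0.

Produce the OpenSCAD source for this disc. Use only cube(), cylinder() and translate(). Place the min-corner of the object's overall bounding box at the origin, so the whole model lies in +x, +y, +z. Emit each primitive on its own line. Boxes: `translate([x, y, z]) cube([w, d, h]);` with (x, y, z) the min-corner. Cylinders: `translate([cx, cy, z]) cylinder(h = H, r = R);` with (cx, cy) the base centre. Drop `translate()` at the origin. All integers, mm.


translate([337, 337, 0]) cylinder(h = 14, r = 337);


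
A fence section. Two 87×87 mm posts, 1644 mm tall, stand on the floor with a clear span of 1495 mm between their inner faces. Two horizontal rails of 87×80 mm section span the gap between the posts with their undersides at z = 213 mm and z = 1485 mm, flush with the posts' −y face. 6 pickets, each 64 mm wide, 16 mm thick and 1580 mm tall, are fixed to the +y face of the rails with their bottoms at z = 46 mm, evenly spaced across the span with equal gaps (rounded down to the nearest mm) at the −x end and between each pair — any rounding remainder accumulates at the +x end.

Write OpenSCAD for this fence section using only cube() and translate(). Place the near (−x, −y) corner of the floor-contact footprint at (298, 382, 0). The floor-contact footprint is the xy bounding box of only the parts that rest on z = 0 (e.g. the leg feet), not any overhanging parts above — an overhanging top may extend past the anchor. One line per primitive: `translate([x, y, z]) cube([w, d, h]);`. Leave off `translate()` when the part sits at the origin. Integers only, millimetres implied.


translate([298, 382, 0]) cube([87, 87, 1644]);
translate([1880, 382, 0]) cube([87, 87, 1644]);
translate([385, 382, 213]) cube([1495, 87, 80]);
translate([385, 382, 1485]) cube([1495, 87, 80]);
translate([543, 469, 46]) cube([64, 16, 1580]);
translate([765, 469, 46]) cube([64, 16, 1580]);
translate([987, 469, 46]) cube([64, 16, 1580]);
translate([1209, 469, 46]) cube([64, 16, 1580]);
translate([1431, 469, 46]) cube([64, 16, 1580]);
translate([1653, 469, 46]) cube([64, 16, 1580]);


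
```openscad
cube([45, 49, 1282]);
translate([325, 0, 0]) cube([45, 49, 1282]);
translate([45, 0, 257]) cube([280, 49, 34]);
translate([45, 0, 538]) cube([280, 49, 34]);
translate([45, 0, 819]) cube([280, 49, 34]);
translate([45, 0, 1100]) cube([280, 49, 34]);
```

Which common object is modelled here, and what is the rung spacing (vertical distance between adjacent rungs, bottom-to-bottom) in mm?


A ladder. The rung spacing is 281 mm.

Two tall 45×49 posts with 4 short bars between them — a ladder. Adjacent rungs sit at z = 257 and z = 538, so the spacing is 538 − 257 = 281 mm.


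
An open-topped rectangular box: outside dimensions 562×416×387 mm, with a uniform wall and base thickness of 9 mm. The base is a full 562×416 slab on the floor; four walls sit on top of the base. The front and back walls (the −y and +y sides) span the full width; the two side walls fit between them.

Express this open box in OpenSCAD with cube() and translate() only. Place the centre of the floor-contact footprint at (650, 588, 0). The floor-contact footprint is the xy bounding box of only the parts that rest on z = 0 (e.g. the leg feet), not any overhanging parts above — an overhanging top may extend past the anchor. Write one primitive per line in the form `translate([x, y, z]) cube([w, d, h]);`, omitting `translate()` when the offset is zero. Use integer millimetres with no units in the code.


translate([369, 380, 0]) cube([562, 416, 9]);
translate([369, 380, 9]) cube([562, 9, 378]);
translate([369, 787, 9]) cube([562, 9, 378]);
translate([369, 389, 9]) cube([9, 398, 378]);
translate([922, 389, 9]) cube([9, 398, 378]);


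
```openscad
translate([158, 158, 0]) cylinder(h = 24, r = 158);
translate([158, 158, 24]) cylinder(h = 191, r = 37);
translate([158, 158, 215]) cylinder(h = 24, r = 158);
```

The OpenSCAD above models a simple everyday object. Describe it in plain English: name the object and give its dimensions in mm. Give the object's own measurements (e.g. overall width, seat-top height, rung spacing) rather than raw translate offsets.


A spool: two coaxial disc flanges of radius 158 mm and thickness 24 mm, joined by a core cylinder of radius 37 mm and height 191 mm. The lower flange rests on z = 0 and the three cylinders share a vertical axis.


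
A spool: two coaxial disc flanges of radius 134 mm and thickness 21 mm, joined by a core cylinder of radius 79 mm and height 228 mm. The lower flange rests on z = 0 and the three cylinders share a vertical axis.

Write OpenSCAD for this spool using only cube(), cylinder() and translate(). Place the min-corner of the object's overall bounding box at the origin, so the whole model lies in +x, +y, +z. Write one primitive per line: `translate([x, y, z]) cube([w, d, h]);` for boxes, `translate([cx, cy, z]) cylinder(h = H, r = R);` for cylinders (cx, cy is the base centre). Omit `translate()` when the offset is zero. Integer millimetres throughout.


translate([134, 134, 0]) cylinder(h = 21, r = 134);
translate([134, 134, 21]) cylinder(h = 228, r = 79);
translate([134, 134, 249]) cylinder(h = 21, r = 134);


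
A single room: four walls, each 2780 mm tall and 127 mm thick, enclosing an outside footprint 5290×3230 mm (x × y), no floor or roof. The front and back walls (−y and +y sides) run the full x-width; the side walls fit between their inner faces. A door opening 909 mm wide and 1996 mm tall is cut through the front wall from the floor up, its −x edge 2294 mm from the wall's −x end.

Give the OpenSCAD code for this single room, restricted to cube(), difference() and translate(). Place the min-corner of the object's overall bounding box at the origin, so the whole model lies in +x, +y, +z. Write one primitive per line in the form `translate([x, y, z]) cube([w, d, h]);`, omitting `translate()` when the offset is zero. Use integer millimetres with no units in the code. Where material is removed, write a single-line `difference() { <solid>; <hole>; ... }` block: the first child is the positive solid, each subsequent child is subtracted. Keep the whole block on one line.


difference() { cube([5290, 127, 2780]); translate([2294, 0, 0]) cube([909, 127, 1996]); }
translate([0, 3103, 0]) cube([5290, 127, 2780]);
translate([0, 127, 0]) cube([127, 2976, 2780]);
translate([5163, 127, 0]) cube([127, 2976, 2780]);


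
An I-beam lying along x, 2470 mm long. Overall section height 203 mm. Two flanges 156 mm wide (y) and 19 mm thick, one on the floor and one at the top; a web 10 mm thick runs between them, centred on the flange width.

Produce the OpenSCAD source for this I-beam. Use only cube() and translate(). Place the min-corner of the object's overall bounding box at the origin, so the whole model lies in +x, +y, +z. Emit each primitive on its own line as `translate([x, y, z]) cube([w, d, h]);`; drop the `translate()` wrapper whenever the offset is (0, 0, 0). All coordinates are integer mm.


cube([2470, 156, 19]);
translate([0, 73, 19]) cube([2470, 10, 165]);
translate([0, 0, 184]) cube([2470, 156, 19]);


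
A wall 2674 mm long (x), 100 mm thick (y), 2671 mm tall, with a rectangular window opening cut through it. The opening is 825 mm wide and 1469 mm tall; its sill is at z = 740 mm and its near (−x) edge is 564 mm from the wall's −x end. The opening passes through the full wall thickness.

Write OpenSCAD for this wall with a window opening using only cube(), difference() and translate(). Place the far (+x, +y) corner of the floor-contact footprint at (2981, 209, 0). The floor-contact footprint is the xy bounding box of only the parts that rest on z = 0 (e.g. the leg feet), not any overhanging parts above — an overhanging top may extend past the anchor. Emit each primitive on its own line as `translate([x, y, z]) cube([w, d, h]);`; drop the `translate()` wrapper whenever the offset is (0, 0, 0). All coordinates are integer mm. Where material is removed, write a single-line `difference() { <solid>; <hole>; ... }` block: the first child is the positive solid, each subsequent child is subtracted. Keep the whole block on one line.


difference() { translate([307, 109, 0]) cube([2674, 100, 2671]); translate([871, 109, 740]) cube([825, 100, 1469]); }


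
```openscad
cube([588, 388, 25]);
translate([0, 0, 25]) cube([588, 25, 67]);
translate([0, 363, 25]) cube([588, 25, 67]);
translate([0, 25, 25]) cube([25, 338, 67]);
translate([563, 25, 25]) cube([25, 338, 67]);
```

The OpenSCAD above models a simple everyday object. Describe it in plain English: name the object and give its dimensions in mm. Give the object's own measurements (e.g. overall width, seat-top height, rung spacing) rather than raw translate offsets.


An open-topped rectangular box: outside dimensions 588×388×92 mm, with a uniform wall and base thickness of 25 mm. The base is a full 588×388 slab on the floor; four walls sit on top of the base. The front and back walls (the −y and +y sides) span the full width; the two side walls fit between them.


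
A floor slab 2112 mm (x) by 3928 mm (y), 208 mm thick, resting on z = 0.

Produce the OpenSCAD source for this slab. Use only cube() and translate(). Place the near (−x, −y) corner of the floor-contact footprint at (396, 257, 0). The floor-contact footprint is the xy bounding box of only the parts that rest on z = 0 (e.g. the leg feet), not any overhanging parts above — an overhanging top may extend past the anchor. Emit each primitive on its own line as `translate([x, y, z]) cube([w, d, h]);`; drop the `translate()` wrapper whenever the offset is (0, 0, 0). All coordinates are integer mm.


translate([396, 257, 0]) cube([2112, 3928, 208]);


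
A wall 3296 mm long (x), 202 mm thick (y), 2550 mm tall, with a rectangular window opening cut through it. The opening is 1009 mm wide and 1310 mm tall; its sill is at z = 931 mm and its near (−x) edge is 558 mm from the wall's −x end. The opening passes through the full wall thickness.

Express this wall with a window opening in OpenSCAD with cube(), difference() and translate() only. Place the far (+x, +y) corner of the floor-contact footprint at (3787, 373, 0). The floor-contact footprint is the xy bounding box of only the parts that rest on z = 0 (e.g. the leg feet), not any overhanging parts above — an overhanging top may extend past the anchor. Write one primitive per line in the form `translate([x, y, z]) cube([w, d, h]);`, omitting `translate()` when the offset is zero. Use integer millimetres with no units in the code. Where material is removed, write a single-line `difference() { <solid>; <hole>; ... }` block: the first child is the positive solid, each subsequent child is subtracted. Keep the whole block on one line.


difference() { translate([491, 171, 0]) cube([3296, 202, 2550]); translate([1049, 171, 931]) cube([1009, 202, 1310]); }


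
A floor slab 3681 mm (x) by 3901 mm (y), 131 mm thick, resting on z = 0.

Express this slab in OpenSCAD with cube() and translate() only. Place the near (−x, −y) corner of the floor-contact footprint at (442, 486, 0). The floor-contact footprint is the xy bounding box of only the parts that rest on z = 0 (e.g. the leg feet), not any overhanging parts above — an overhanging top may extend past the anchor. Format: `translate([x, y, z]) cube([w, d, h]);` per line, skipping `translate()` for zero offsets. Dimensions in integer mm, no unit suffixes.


translate([442, 486, 0]) cube([3681, 3901, 131]);


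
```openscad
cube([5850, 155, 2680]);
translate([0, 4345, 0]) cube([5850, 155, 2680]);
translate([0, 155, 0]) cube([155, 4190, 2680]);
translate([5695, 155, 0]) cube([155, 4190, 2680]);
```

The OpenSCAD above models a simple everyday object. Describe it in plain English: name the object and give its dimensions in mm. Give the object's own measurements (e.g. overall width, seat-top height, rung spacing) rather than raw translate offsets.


The wall frame of a small rectangular building: four walls, each 2680 mm tall and 155 mm thick, enclosing a footprint 5850 mm (x) by 4500 mm (y) outside-to-outside, with no floor or roof. The front and back walls (the −y and +y sides) span the full width; the two side walls fit between them.


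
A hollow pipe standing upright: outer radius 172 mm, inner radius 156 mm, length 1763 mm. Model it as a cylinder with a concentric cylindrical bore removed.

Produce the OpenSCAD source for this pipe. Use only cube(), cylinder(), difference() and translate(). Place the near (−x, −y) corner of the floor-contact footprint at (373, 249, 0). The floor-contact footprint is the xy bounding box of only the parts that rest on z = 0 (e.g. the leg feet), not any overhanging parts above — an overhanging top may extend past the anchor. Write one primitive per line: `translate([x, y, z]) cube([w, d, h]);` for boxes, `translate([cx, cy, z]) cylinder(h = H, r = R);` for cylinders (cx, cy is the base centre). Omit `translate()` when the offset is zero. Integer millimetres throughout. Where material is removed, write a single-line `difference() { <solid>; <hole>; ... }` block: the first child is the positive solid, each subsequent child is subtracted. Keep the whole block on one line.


difference() { translate([545, 421, 0]) cylinder(h = 1763, r = 172); translate([545, 421, 0]) cylinder(h = 1763, r = 156); }


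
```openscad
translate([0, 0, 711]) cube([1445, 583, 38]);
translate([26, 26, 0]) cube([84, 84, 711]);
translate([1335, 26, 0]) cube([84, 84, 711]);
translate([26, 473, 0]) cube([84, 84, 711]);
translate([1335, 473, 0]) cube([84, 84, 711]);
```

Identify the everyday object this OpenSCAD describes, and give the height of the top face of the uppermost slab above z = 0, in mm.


A table. The table height is 749 mm.

A 1445×583×38 slab sits at z = 711 on four 84 mm square posts — a table. The top surface is at 711 + 38 = 749 mm.


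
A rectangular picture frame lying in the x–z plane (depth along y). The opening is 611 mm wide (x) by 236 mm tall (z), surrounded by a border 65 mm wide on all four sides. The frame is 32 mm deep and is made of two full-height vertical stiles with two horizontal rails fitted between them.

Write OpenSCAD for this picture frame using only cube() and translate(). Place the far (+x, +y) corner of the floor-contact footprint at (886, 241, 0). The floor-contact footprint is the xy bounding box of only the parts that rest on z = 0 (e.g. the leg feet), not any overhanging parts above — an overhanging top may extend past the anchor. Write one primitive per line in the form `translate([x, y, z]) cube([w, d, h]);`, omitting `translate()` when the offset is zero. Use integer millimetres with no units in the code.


translate([145, 209, 0]) cube([65, 32, 366]);
translate([821, 209, 0]) cube([65, 32, 366]);
translate([210, 209, 0]) cube([611, 32, 65]);
translate([210, 209, 301]) cube([611, 32, 65]);


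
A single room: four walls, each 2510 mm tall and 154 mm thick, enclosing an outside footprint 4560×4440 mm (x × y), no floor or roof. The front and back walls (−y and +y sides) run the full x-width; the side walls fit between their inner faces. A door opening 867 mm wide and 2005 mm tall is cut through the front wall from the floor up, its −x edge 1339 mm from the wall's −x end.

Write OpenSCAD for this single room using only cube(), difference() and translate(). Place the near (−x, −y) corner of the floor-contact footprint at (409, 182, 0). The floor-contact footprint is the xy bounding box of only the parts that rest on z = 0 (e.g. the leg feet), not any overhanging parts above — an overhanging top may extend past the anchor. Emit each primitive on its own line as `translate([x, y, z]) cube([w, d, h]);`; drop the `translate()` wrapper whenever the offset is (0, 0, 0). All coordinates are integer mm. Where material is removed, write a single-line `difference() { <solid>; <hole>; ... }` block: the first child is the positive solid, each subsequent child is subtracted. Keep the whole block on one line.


difference() { translate([409, 182, 0]) cube([4560, 154, 2510]); translate([1748, 182, 0]) cube([867, 154, 2005]); }
translate([409, 4468, 0]) cube([4560, 154, 2510]);
translate([409, 336, 0]) cube([154, 4132, 2510]);
translate([4815, 336, 0]) cube([154, 4132, 2510]);


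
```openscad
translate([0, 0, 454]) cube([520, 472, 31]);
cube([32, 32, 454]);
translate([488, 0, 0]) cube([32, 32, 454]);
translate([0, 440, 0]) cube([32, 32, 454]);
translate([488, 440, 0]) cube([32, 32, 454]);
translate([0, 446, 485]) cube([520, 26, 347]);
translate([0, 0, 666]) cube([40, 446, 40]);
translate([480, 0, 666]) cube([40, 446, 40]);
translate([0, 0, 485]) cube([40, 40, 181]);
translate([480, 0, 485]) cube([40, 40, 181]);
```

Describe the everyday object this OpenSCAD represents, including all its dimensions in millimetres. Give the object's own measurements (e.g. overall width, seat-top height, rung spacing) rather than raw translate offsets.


A chair. The seat is a 520×472×31 mm slab with its top at z = 485 mm, on four 32×32 mm corner legs (flush with the seat edges, standing on z = 0). A flat backrest 26 mm thick, 347 mm tall, spans the full seat width and rises from the seat top along its +y edge, rear face flush with the rear of the seat. Two armrests of 40×40 mm section run along each side from the seat's front edge to the front of the backrest, top faces 221 mm above the seat top and outer faces flush with the seat's x-edges; a 40×40 mm post under the front of each armrest stands on the seat at the front corner.


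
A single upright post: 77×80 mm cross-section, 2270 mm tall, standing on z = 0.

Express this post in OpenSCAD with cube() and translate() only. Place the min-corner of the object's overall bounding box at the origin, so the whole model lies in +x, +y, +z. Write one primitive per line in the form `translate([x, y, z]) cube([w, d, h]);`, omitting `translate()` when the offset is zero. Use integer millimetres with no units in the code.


cube([77, 80, 2270]);


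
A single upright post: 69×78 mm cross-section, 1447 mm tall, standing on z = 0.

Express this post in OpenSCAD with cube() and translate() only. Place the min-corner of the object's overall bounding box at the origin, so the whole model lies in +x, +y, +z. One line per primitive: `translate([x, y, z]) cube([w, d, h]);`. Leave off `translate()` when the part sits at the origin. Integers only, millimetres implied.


cube([69, 78, 1447]);


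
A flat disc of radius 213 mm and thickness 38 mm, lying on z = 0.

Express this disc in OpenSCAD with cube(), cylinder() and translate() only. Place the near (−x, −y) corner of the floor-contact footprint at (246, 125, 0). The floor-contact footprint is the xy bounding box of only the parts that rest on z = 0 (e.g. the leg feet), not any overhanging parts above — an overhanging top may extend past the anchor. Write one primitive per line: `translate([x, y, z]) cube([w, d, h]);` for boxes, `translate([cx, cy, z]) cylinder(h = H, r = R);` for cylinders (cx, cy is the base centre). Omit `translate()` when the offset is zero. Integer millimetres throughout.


translate([459, 338, 0]) cylinder(h = 38, r = 213);


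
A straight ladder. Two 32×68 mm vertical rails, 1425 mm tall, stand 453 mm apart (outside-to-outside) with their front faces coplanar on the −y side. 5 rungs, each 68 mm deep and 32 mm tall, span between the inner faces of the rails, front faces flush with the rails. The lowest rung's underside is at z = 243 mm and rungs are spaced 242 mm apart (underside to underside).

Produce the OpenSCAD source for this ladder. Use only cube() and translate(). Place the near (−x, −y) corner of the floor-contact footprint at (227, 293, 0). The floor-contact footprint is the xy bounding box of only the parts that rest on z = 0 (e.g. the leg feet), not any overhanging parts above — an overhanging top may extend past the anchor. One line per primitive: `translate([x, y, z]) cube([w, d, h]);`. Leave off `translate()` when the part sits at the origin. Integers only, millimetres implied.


// rung span = 453 - 2*32 = 389
// rung[k] z = 243 + k*242
translate([227, 293, 0]) cube([32, 68, 1425]);
translate([648, 293, 0]) cube([32, 68, 1425]);
translate([259, 293, 243]) cube([389, 68, 32]);
translate([259, 293, 485]) cube([389, 68, 32]);
translate([259, 293, 727]) cube([389, 68, 32]);
translate([259, 293, 969]) cube([389, 68, 32]);
translate([259, 293, 1211]) cube([389, 68, 32]);


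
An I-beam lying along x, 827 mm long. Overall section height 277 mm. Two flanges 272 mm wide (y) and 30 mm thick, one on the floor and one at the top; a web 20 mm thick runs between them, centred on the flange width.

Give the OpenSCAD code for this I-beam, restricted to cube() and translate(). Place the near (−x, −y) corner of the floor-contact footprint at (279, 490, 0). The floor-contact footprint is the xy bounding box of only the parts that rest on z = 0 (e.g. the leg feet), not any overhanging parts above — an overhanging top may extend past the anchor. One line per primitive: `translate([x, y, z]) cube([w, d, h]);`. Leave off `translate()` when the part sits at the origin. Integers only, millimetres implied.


translate([279, 490, 0]) cube([827, 272, 30]);
translate([279, 616, 30]) cube([827, 20, 217]);
translate([279, 490, 247]) cube([827, 272, 30]);


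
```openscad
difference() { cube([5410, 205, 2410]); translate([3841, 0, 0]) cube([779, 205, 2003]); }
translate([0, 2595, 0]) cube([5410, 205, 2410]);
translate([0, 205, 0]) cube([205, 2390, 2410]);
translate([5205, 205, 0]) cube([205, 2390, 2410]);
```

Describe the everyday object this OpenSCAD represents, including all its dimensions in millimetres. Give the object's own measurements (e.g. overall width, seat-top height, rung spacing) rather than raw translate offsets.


A single room: four walls, each 2410 mm tall and 205 mm thick, enclosing an outside footprint 5410×2800 mm (x × y), no floor or roof. The front and back walls (−y and +y sides) run the full x-width; the side walls fit between their inner faces. A door opening 779 mm wide and 2003 mm tall is cut through the front wall from the floor up, its −x edge 3841 mm from the wall's −x end.


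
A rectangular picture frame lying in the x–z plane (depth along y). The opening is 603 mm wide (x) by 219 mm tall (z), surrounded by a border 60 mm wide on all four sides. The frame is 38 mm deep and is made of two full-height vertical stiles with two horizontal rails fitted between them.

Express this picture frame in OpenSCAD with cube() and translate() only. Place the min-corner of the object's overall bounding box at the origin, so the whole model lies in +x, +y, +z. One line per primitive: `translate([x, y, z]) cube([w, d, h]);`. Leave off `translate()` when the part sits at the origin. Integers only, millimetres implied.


cube([60, 38, 339]);
translate([663, 0, 0]) cube([60, 38, 339]);
translate([60, 0, 0]) cube([603, 38, 60]);
translate([60, 0, 279]) cube([603, 38, 60]);


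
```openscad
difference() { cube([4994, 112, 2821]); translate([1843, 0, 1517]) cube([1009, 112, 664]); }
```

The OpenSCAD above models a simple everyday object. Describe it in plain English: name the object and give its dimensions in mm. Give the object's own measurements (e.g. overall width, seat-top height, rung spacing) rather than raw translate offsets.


A wall 4994 mm long (x), 112 mm thick (y), 2821 mm tall, with a rectangular window opening cut through it. The opening is 1009 mm wide and 664 mm tall; its sill is at z = 1517 mm and its near (−x) edge is 1843 mm from the wall's −x end. The opening passes through the full wall thickness.


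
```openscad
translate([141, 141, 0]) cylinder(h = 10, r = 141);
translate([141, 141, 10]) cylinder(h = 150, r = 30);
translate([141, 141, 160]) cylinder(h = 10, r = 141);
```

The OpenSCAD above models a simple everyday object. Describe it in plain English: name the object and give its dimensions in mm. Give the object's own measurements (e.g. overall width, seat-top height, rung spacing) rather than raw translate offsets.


A spool: two coaxial disc flanges of radius 141 mm and thickness 10 mm, joined by a core cylinder of radius 30 mm and height 150 mm. The lower flange rests on z = 0 and the three cylinders share a vertical axis.


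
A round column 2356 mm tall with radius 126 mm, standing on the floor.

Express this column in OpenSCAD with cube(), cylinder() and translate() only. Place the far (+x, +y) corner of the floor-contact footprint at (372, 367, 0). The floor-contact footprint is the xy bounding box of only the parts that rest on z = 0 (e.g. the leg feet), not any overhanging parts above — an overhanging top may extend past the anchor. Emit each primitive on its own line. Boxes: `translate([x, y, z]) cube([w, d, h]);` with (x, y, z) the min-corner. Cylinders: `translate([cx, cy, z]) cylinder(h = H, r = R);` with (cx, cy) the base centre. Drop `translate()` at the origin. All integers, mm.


translate([246, 241, 0]) cylinder(h = 2356, r = 126);


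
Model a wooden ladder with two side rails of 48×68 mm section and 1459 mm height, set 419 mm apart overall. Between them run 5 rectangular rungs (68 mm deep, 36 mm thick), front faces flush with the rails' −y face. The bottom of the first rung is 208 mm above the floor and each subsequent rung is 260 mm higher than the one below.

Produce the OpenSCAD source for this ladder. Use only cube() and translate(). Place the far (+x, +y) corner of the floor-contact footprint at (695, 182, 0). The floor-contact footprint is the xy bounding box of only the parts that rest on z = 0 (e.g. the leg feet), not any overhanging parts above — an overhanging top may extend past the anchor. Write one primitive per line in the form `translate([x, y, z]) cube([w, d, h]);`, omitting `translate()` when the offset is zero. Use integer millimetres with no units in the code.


translate([276, 114, 0]) cube([48, 68, 1459]);
translate([647, 114, 0]) cube([48, 68, 1459]);
translate([324, 114, 208]) cube([323, 68, 36]);
translate([324, 114, 468]) cube([323, 68, 36]);
translate([324, 114, 728]) cube([323, 68, 36]);
translate([324, 114, 988]) cube([323, 68, 36]);
translate([324, 114, 1248]) cube([323, 68, 36]);


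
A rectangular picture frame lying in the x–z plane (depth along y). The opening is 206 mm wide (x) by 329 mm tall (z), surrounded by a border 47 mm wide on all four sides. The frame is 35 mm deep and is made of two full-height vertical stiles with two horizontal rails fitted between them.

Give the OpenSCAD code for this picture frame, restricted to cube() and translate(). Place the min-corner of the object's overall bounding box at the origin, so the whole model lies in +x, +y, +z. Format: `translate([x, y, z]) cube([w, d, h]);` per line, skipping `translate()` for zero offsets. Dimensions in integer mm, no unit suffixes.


cube([47, 35, 423]);
translate([253, 0, 0]) cube([47, 35, 423]);
translate([47, 0, 0]) cube([206, 35, 47]);
translate([47, 0, 376]) cube([206, 35, 47]);


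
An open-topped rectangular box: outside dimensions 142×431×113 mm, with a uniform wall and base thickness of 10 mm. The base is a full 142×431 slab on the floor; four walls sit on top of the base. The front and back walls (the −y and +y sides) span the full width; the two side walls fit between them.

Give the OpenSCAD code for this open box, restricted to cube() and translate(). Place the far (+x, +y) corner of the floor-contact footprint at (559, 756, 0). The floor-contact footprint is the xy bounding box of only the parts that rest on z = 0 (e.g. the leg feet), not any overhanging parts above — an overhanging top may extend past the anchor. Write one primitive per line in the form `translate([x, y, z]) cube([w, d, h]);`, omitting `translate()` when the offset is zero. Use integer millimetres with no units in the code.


translate([417, 325, 0]) cube([142, 431, 10]);
translate([417, 325, 10]) cube([142, 10, 103]);
translate([417, 746, 10]) cube([142, 10, 103]);
translate([417, 335, 10]) cube([10, 411, 103]);
translate([549, 335, 10]) cube([10, 411, 103]);


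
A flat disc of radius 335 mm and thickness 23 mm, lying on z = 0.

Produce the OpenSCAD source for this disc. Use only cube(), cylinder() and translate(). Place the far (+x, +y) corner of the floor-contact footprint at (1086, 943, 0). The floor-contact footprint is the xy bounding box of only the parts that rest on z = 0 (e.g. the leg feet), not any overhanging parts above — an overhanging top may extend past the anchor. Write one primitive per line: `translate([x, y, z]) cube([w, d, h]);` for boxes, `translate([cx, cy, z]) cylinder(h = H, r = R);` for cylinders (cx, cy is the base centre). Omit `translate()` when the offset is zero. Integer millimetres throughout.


translate([751, 608, 0]) cylinder(h = 23, r = 335);


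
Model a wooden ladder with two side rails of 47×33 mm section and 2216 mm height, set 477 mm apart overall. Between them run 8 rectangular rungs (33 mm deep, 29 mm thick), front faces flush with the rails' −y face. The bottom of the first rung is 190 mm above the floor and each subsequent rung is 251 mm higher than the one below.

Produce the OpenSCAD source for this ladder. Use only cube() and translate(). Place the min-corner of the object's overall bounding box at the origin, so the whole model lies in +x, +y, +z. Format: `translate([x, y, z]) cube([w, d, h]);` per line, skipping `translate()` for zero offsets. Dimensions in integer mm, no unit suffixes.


cube([47, 33, 2216]);
translate([430, 0, 0]) cube([47, 33, 2216]);
translate([47, 0, 190]) cube([383, 33, 29]);
translate([47, 0, 441]) cube([383, 33, 29]);
translate([47, 0, 692]) cube([383, 33, 29]);
translate([47, 0, 943]) cube([383, 33, 29]);
translate([47, 0, 1194]) cube([383, 33, 29]);
translate([47, 0, 1445]) cube([383, 33, 29]);
translate([47, 0, 1696]) cube([383, 33, 29]);
translate([47, 0, 1947]) cube([383, 33, 29]);


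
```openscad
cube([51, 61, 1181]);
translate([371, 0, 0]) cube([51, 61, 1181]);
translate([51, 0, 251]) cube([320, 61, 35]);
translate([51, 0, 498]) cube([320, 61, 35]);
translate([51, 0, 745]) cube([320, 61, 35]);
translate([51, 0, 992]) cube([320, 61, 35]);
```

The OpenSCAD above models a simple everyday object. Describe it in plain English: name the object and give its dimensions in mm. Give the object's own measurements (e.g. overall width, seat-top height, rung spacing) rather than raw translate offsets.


A straight ladder. Two 51×61 mm vertical rails, 1181 mm tall, stand 422 mm apart (outside-to-outside) with their front faces coplanar on the −y side. 4 rungs, each 61 mm deep and 35 mm tall, span between the inner faces of the rails, front faces flush with the rails. The lowest rung's underside is at z = 251 mm and rungs are spaced 247 mm apart (underside to underside).


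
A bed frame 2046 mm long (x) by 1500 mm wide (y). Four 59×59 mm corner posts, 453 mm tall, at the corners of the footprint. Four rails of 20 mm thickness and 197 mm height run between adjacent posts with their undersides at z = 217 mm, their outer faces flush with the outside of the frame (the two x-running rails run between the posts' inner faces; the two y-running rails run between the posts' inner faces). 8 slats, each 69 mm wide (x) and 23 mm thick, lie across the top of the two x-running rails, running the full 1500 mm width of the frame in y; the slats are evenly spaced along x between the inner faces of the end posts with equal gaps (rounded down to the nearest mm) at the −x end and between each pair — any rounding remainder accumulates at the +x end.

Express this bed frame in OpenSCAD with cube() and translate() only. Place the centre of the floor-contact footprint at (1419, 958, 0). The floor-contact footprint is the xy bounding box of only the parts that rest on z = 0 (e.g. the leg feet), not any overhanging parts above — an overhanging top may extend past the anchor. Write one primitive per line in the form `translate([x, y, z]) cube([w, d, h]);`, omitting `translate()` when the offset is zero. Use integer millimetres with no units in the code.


translate([396, 208, 0]) cube([59, 59, 453]);
translate([396, 1649, 0]) cube([59, 59, 453]);
translate([2383, 208, 0]) cube([59, 59, 453]);
translate([2383, 1649, 0]) cube([59, 59, 453]);
translate([455, 208, 217]) cube([1928, 20, 197]);
translate([455, 1688, 217]) cube([1928, 20, 197]);
translate([396, 267, 217]) cube([20, 1382, 197]);
translate([2422, 267, 217]) cube([20, 1382, 197]);
translate([607, 208, 414]) cube([69, 1500, 23]);
translate([828, 208, 414]) cube([69, 1500, 23]);
translate([1049, 208, 414]) cube([69, 1500, 23]);
translate([1270, 208, 414]) cube([69, 1500, 23]);
translate([1491, 208, 414]) cube([69, 1500, 23]);
translate([1712, 208, 414]) cube([69, 1500, 23]);
translate([1933, 208, 414]) cube([69, 1500, 23]);
translate([2154, 208, 414]) cube([69, 1500, 23]);


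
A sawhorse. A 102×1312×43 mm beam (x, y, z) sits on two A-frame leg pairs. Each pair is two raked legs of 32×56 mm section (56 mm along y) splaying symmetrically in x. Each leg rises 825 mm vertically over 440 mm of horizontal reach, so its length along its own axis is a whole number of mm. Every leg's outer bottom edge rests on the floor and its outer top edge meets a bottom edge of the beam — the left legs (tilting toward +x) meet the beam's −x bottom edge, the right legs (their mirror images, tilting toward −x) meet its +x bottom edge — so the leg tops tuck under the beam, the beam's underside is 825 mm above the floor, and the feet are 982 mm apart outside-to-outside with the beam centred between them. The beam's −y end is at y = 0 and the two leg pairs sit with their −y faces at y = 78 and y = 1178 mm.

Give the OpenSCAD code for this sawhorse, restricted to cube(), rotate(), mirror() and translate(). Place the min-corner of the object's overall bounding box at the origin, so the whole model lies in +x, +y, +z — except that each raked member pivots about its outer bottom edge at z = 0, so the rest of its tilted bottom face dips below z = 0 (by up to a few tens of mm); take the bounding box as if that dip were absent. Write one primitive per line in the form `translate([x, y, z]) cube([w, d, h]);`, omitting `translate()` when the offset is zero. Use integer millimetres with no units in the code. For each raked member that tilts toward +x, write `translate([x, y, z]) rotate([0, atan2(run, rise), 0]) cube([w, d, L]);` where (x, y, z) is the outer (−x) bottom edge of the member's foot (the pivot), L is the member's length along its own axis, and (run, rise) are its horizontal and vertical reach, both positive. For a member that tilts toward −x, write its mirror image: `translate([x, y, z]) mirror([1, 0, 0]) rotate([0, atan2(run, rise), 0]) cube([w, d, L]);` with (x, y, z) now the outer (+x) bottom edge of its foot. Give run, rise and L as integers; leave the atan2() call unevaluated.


// leg length = √(440² + 825²) = 935
// right-leg outer foot x = 2·440 + 102 = 982
// beam min-corner = (440, 0, 825)
translate([440, 0, 825]) cube([102, 1312, 43]);
translate([0, 78, 0]) rotate([0, atan2(440, 825), 0]) cube([32, 56, 935]);
translate([982, 78, 0]) mirror([1, 0, 0]) rotate([0, atan2(440, 825), 0]) cube([32, 56, 935]);
translate([0, 1178, 0]) rotate([0, atan2(440, 825), 0]) cube([32, 56, 935]);
translate([982, 1178, 0]) mirror([1, 0, 0]) rotate([0, atan2(440, 825), 0]) cube([32, 56, 935]);


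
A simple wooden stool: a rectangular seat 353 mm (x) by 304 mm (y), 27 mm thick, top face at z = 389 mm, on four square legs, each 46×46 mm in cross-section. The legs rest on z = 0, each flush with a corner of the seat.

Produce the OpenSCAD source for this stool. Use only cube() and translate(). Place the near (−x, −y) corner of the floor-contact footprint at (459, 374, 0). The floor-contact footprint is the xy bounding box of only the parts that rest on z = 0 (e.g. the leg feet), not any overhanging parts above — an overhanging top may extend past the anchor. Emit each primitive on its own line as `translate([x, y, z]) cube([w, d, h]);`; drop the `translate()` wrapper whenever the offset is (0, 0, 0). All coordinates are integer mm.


translate([459, 374, 362]) cube([353, 304, 27]);
translate([459, 374, 0]) cube([46, 46, 362]);
translate([766, 374, 0]) cube([46, 46, 362]);
translate([459, 632, 0]) cube([46, 46, 362]);
translate([766, 632, 0]) cube([46, 46, 362]);


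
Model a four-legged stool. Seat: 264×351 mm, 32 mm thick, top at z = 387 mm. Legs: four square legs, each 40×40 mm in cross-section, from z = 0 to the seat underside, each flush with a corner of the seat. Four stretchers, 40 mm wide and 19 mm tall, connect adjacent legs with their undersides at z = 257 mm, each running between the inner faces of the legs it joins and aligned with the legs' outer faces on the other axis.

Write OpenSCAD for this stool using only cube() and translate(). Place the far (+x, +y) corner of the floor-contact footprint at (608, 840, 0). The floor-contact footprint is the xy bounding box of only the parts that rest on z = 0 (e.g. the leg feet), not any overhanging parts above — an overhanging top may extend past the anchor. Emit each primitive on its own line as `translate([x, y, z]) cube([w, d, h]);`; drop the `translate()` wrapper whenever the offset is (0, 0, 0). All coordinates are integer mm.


translate([344, 489, 355]) cube([264, 351, 32]);
translate([344, 489, 0]) cube([40, 40, 355]);
translate([568, 489, 0]) cube([40, 40, 355]);
translate([344, 800, 0]) cube([40, 40, 355]);
translate([568, 800, 0]) cube([40, 40, 355]);
translate([384, 489, 257]) cube([184, 40, 19]);
translate([384, 800, 257]) cube([184, 40, 19]);
translate([344, 529, 257]) cube([40, 271, 19]);
translate([568, 529, 257]) cube([40, 271, 19]);


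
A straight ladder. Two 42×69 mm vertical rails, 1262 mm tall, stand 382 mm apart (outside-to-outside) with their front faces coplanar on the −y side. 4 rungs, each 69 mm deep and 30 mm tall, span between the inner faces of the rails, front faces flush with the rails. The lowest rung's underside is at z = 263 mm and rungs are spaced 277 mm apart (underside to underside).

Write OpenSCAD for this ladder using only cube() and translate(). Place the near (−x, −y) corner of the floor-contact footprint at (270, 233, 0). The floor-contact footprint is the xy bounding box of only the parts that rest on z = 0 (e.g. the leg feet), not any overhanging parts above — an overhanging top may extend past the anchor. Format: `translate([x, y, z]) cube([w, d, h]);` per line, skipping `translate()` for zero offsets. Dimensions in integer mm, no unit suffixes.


// rung span = 382 - 2*42 = 298
// rung[k] z = 263 + k*277
translate([270, 233, 0]) cube([42, 69, 1262]);
translate([610, 233, 0]) cube([42, 69, 1262]);
translate([312, 233, 263]) cube([298, 69, 30]);
translate([312, 233, 540]) cube([298, 69, 30]);
translate([312, 233, 817]) cube([298, 69, 30]);
translate([312, 233, 1094]) cube([298, 69, 30]);


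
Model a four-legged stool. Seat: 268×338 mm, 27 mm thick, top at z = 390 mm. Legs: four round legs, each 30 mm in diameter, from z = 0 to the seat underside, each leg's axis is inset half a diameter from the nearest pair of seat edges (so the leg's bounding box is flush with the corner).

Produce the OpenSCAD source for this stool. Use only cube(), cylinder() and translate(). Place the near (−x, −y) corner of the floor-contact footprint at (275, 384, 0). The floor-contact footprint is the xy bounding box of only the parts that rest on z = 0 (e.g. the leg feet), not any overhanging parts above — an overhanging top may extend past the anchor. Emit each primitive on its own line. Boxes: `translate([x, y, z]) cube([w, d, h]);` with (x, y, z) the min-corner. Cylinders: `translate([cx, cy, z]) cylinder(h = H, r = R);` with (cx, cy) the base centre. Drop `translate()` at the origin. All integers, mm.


translate([275, 384, 363]) cube([268, 338, 27]);
translate([290, 399, 0]) cylinder(h = 363, r = 15);
translate([528, 399, 0]) cylinder(h = 363, r = 15);
translate([290, 707, 0]) cylinder(h = 363, r = 15);
translate([528, 707, 0]) cylinder(h = 363, r = 15);
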